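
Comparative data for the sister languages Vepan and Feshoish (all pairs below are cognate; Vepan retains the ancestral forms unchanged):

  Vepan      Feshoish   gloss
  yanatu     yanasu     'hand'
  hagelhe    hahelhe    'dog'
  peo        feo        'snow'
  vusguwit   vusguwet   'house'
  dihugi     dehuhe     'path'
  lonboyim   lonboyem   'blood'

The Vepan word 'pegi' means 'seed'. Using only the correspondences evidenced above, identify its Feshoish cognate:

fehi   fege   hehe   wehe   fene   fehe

fehe

peo ~ feo — Vepan p corresponds to Feshoish f word-initially before a front vowel.
dihugi ~ dehuhe — Vepan g corresponds to Feshoish h between vowels (before a front vowel).
dihugi ~ dehuhe — Vepan i corresponds to Feshoish e word-finally.
Applying these to Vepan 'pegi':
  pegi → fegi   (p→f word-initially before a front vowel)
  fegi → fehi   (g→h between vowels (before a front vowel))
  fehi → fehe   (i→e word-finally)
So the Feshoish cognate is 'fehe'.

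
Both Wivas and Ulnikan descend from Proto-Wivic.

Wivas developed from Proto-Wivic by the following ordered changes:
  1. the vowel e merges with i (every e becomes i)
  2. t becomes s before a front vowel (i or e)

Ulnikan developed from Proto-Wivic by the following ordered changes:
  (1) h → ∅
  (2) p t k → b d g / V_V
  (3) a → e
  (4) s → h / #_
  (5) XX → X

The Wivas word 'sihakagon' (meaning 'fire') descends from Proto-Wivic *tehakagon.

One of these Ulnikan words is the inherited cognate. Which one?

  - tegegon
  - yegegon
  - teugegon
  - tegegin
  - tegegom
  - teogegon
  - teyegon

tegegon

Ulnikan: start from *tehakagon.
  rule 1 (h-loss): tehakagon → teakagon
  rule 2 (intervocalic voicing): teakagon → teagagon
  rule 3 (vowel merger): teagagon → teegegon
  rule 4: no change — teegegon
  rule 5 (degemination): teegegon → tegegon
  ⇒ Ulnikan tegegon
Among the options, 'tegegon' alone shows every Ulnikan change applied in order.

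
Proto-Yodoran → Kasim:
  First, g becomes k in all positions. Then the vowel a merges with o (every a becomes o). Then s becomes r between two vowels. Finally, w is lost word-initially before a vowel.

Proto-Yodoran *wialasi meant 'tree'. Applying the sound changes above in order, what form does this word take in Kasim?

iolori

Kasim: *wialasi > wiolosi > wiolori > iolori  (by vowel merger, rhotacism, glide loss)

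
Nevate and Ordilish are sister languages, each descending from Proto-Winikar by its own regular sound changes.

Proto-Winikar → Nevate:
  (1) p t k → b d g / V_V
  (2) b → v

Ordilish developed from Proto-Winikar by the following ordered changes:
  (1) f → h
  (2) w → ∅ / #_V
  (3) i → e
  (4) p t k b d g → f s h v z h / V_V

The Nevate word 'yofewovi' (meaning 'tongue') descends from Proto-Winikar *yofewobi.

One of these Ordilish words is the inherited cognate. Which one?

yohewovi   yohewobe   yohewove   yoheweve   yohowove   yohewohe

yohewove

Ordilish: start from *yofewobi.
  rule 1 (unconditioned shift): yofewobi → yohewobi
  rule 2: no change — yohewobi
  rule 3 (vowel merger): yohewobi → yohewobe
  rule 4 (intervocalic lenition): yohewobe → yohewove
  ⇒ Ordilish yohewove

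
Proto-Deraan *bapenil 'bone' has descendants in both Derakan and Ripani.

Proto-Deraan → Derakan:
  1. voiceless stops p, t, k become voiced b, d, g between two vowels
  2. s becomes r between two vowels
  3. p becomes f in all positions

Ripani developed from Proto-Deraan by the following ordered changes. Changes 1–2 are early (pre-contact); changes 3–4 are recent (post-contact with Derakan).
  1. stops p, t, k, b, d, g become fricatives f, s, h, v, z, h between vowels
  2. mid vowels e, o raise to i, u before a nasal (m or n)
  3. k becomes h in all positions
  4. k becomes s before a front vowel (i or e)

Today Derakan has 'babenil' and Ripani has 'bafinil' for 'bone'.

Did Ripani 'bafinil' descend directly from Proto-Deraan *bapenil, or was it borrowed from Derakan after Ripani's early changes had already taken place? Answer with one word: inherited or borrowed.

inherited

If inherited, *bapenil would pass through all of Ripani's changes:
Ripani: *bapenil > bafenil > bafinil  (by intervocalic lenition, pre-nasal raising)
If borrowed from Derakan 'babenil' after the early changes, it would undergo only the recent ones:
  rule 3 (unconditioned shift): no change (babenil)
  rule 4 (palatalisation): no change (babenil)
  ⇒ as a loan: babenil
Ripani 'bafinil' matches the inherited outcome exactly, so it is an inherited cognate, not a loan.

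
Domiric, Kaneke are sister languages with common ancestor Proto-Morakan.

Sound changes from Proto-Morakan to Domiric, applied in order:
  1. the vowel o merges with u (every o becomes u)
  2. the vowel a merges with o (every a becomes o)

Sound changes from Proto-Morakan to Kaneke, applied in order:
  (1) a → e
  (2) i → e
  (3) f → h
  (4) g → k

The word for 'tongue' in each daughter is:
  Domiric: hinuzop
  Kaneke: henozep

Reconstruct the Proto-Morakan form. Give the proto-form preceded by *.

*hinozap

Position 4: Domiric has u, Kaneke has o. Kaneke preserves o here (none of its changes turn any other segment into o), so the proto-segment is *o.
Position 2: Domiric has i, Kaneke has e. Domiric preserves i here (none of its changes turn any other segment into i), so the proto-segment is *i.
This points to *hinozap. Verify forward in each daughter:
Domiric: start from *hinozap.
  rule 1 (vowel merger): hinozap → hinuzap
  rule 2 (vowel merger): hinuzap → hinuzop
  ⇒ Domiric hinuzop
Kaneke: *hinozap > hinozep > henozep  (by vowel merger, vowel merger)
*hinozap is the unique common source.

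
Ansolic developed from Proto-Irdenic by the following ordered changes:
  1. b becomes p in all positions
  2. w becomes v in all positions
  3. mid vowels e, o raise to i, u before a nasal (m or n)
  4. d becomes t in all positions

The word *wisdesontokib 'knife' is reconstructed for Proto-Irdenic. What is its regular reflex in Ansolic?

Ansolic: start from *wisdesontokib.
  rule 1 (unconditioned shift): wisdesontokib → wisdesontokip
  rule 2 (unconditioned shift): wisdesontokip → visdesontokip
  rule 3 (pre-nasal raising): visdesontokip → visdesuntokip
  rule 4 (unconditioned shift): visdesuntokip → vistesuntokip
  ⇒ Ansolic vistesuntokip

vistesuntokip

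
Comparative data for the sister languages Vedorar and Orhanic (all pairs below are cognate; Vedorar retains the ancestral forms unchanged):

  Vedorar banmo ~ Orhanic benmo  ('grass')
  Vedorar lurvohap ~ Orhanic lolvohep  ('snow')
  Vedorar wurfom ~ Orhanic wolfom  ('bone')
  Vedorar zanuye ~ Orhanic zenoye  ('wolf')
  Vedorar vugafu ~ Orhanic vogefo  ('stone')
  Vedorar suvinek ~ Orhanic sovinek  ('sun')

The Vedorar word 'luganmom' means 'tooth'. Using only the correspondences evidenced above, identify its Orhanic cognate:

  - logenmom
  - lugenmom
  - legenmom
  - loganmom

logenmom

zanuye ~ zenoye, vugafu ~ vogefo — Vedorar u corresponds to Orhanic o after a consonant, before a consonant other than r, m, n, p, b, f, v.
banmo ~ benmo, zanuye ~ zenoye — Vedorar a corresponds to Orhanic e after a consonant, before a nasal.
Applying these to Vedorar 'luganmom':
  luganmom → loganmom   (u→o after a consonant, before a consonant other than r, m, n, p, b, f, v)
  loganmom → logenmom   (a→e after a consonant, before a nasal)
So the Orhanic cognate is 'logenmom'.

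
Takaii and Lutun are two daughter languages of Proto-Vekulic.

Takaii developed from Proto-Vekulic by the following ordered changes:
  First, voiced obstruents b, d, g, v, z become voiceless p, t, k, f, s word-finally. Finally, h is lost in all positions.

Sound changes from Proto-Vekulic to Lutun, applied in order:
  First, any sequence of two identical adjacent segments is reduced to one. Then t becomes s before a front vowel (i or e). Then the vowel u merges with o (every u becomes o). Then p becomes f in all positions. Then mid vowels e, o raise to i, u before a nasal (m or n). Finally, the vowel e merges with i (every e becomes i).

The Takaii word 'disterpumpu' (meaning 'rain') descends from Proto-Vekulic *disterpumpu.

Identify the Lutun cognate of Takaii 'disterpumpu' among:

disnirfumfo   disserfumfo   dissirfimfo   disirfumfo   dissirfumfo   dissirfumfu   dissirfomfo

Lutun: *disterpumpu > disserpumpu > disserpompo > disserfomfo > disserfumfo > dissirfumfo  (by palatalisation, vowel merger, unconditioned shift, pre-nasal raising, vowel merger)

dissirfumfo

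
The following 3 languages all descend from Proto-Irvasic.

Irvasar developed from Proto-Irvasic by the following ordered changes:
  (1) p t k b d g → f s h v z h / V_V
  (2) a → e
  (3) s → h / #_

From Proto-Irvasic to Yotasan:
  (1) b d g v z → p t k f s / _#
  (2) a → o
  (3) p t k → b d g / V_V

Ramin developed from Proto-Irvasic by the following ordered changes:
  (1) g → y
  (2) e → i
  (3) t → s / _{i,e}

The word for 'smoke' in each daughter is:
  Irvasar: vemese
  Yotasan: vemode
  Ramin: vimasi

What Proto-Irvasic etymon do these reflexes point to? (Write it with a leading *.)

*vemate

Position 6: Irvasar has e, Yotasan has e, Ramin has i. Yotasan preserves e here (none of its changes turn any other segment into e), so the proto-segment is *e.
Position 4: Irvasar has e, Yotasan has o, Ramin has a. Ramin preserves a here (none of its changes turn any other segment into a), so the proto-segment is *a.
Position 2: Irvasar has e, Yotasan has e, Ramin has i. Yotasan preserves e here (none of its changes turn any other segment into e), so the proto-segment is *e.
Verify the candidate proto-form against each daughter:
Irvasar: *vemate
  vemate → vemase   [intervocalic lenition]
  vemase → vemese   [vowel merger]
  vemese (rule 3 does not apply)
  giving Irvasar vemese.
Yotasan: *vemate
  vemate (rule 1 does not apply)
  vemate → vemote   [vowel merger]
  vemote → vemode   [intervocalic voicing]
  giving Yotasan vemode.
Ramin: *vemate
  vemate (rule 1 does not apply)
  vemate → vimati   [vowel merger]
  vimati → vimasi   [palatalisation]
  giving Ramin vimasi.
No other proto-form is consistent with every reflex, so the reconstruction is *vemate.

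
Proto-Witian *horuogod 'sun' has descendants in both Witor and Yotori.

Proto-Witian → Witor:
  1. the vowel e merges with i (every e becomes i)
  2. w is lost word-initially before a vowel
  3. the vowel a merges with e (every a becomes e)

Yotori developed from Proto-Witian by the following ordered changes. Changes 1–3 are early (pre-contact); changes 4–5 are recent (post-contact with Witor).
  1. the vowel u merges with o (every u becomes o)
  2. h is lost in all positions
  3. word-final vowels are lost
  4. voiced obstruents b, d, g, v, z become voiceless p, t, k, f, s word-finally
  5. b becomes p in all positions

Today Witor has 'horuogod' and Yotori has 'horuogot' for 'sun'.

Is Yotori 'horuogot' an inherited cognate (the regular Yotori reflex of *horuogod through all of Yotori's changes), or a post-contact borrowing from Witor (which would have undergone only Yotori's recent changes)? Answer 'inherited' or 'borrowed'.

If inherited, *horuogod would pass through all of Yotori's changes:
Yotori: start from *horuogod.
  rule 1 (vowel merger): horuogod → horoogod
  rule 2 (h-loss): horoogod → oroogod
  rule 3: no change — oroogod
  rule 4 (final devoicing): oroogod → oroogot
  rule 5: no change — oroogot
  ⇒ Yotori oroogot
If borrowed from Witor 'horuogod' after the early changes, it would undergo only the recent ones:
  rule 4 (final devoicing): horuogod → horuogot
  rule 5 (unconditioned shift): no change (horuogot)
  ⇒ as a loan: horuogot
Yotori 'horuogot' matches the loan outcome 'horuogot', not the inherited 'oroogot' — it skipped the early Yotori changes, so it was borrowed from Witor.

borrowed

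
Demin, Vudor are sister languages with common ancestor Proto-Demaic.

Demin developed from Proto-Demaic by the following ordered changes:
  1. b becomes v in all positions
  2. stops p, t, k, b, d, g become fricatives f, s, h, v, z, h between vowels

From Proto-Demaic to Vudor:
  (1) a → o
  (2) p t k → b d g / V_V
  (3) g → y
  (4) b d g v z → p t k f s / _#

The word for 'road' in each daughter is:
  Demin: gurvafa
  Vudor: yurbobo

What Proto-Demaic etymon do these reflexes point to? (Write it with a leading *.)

Position 7: Demin has a, Vudor has o. Demin preserves a here (none of its changes turn any other segment into a), so the proto-segment is *a.
Position 4: Demin has v, Vudor has b. Taking the neighbouring segments as reconstructed: Demin v could go back to *b or *v; Vudor b can only go back to *b — the one source consistent with every daughter is *b.
Position 5: Demin has a, Vudor has o. Demin preserves a here (none of its changes turn any other segment into a), so the proto-segment is *a.
This points to *gurbapa. Verify forward in each daughter:
Demin: *gurbapa
  gurbapa → gurvapa   [unconditioned shift]
  gurvapa → gurvafa   [intervocalic lenition]
  giving Demin gurvafa.
Vudor: start from *gurbapa.
  rule 1 (vowel merger): gurbapa → gurbopo
  rule 2 (intervocalic voicing): gurbopo → gurbobo
  rule 3 (unconditioned shift): gurbobo → yurbobo
  rule 4: no change — yurbobo
  ⇒ Vudor yurbobo
No other proto-form is consistent with every reflex, so the reconstruction is *gurbapa.

*gurbapa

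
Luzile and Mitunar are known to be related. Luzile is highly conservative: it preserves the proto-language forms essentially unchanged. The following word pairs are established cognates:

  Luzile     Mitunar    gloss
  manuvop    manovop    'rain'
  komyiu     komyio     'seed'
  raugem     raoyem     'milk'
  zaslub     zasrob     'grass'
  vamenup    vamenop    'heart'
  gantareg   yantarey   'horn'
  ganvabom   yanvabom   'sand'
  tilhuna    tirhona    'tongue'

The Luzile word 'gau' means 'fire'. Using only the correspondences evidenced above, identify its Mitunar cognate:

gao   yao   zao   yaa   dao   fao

yao

gantareg ~ yantarey, ganvabom ~ yanvabom — Luzile g corresponds to Mitunar y word-initially before a back vowel.
komyiu ~ komyio — Luzile u corresponds to Mitunar o word-finally.
Applying these to Luzile 'gau':
  gau → yau   (g→y word-initially before a back vowel)
  yau → yao   (u→o word-finally)
So the Mitunar cognate is 'yao'.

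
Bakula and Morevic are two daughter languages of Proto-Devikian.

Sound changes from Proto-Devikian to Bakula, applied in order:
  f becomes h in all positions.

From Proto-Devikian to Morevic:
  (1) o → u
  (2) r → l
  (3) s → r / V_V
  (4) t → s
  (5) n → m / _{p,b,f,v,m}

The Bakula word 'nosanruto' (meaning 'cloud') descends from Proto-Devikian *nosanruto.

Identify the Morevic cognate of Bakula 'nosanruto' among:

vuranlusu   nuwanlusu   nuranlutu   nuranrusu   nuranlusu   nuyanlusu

Morevic: *nosanruto > nusanrutu > nusanlutu > nuranlutu > nuranlusu  (by vowel merger, unconditioned shift, rhotacism, unconditioned shift)
Among the options, 'nuranlusu' alone shows every Morevic change applied in order.

nuranlusu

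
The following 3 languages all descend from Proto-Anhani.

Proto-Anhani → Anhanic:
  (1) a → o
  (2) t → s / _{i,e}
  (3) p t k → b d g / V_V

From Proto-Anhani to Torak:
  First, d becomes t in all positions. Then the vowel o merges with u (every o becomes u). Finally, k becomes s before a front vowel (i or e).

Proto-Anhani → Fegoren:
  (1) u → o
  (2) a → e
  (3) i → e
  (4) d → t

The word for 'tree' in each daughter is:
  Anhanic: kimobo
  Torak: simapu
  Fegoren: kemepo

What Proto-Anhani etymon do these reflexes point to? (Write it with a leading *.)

*kimapo

Position 6: Anhanic has o, Torak has u, Fegoren has o. Taking the neighbouring segments as reconstructed: Anhanic o could go back to *a or *o; Torak u could go back to *o or *u; Fegoren o could go back to *o or *u — the one source consistent with every daughter is *o.
Position 2: Anhanic has i, Torak has i, Fegoren has e. Anhanic preserves i here (none of its changes turn any other segment into i), so the proto-segment is *i.
This points to *kimapo. Verify forward in each daughter:
Anhanic: *kimapo
  kimapo → kimopo   [vowel merger]
  kimopo (rule 2 does not apply)
  kimopo → kimobo   [intervocalic voicing]
  giving Anhanic kimobo.
Torak: *kimapo > kimapu > simapu  (by vowel merger, palatalisation)
Fegoren: *kimapo
  kimapo (rule 1 does not apply)
  kimapo → kimepo   [vowel merger]
  kimepo → kemepo   [vowel merger]
  kemepo (rule 4 does not apply)
  giving Fegoren kemepo.
No other proto-form is consistent with every reflex, so the reconstruction is *kimapo.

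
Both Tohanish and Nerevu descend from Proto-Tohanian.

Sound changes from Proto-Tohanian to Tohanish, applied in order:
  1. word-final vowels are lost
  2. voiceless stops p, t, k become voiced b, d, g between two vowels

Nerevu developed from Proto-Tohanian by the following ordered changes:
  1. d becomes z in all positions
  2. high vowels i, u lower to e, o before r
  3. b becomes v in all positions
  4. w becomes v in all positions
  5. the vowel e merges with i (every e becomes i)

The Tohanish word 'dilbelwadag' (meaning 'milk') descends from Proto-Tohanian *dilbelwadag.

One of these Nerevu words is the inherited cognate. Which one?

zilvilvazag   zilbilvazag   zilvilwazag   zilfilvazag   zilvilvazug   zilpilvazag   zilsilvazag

Nerevu: *dilbelwadag > zilbelwazag > zilvelwazag > zilvelvazag > zilvilvazag  (by unconditioned shift, unconditioned shift, unconditioned shift, vowel merger)

zilvilvazag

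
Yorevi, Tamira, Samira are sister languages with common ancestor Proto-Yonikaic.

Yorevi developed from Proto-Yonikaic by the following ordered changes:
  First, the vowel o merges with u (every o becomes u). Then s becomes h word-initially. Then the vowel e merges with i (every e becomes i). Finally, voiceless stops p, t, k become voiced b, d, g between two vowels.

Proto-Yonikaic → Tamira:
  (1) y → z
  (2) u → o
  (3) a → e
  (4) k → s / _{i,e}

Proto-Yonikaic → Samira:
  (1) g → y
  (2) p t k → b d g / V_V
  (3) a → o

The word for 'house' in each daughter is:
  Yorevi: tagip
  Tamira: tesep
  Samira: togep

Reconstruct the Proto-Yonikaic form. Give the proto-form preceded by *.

Position 2: Yorevi has a, Tamira has e, Samira has o. Yorevi preserves a here (none of its changes turn any other segment into a), so the proto-segment is *a.
Position 4: Yorevi has i, Tamira has e, Samira has e. Samira preserves e here (none of its changes turn any other segment into e), so the proto-segment is *e.
Position 3: Yorevi has g, Tamira has s, Samira has g. In Samira, g can only continue *k, so the proto-segment is *k.
Verify the candidate proto-form against each daughter:
Yorevi: *takep
  takep (rule 1 does not apply)
  takep (rule 2 does not apply)
  takep → takip   [vowel merger]
  takip → tagip   [intervocalic voicing]
  giving Yorevi tagip.
Tamira: *takep > tekep > tesep  (by vowel merger, palatalisation)
Samira: start from *takep.
  rule 1: no change — takep
  rule 2 (intervocalic voicing): takep → tagep
  rule 3 (vowel merger): tagep → togep
  ⇒ Samira togep
No other proto-form is consistent with every reflex, so the reconstruction is *takep.

*takep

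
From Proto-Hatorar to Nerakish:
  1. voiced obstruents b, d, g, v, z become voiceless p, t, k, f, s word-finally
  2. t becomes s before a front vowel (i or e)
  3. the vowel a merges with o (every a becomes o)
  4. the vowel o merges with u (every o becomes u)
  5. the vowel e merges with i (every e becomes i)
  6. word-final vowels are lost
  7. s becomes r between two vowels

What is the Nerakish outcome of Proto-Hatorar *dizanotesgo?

dizunurisg

Nerakish: *dizanotesgo > dizanosesgo > dizonosesgo > dizunusesgu > dizunusisgu > dizunusisg > dizunurisg  (by palatalisation, vowel merger, vowel merger, vowel merger, apocope, rhotacism)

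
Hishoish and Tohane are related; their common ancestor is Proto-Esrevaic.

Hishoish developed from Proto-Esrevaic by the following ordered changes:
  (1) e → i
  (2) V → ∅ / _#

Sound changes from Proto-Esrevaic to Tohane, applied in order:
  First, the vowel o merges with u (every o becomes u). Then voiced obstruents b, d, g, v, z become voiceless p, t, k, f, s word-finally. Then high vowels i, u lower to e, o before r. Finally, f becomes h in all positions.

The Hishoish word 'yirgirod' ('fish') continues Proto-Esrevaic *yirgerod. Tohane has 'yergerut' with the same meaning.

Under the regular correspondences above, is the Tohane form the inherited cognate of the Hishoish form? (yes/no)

yes

Derive the expected Tohane reflex of *yirgerod:
Tohane: *yirgerod
  yirgerod → yirgerud   [vowel merger]
  yirgerud → yirgerut   [final devoicing]
  yirgerut → yergerut   [pre-rhotic lowering]
  yergerut (rule 4 does not apply)
  giving Tohane yergerut.
Tohane 'yergerut' matches the regular reflex exactly, so the pair is cognate.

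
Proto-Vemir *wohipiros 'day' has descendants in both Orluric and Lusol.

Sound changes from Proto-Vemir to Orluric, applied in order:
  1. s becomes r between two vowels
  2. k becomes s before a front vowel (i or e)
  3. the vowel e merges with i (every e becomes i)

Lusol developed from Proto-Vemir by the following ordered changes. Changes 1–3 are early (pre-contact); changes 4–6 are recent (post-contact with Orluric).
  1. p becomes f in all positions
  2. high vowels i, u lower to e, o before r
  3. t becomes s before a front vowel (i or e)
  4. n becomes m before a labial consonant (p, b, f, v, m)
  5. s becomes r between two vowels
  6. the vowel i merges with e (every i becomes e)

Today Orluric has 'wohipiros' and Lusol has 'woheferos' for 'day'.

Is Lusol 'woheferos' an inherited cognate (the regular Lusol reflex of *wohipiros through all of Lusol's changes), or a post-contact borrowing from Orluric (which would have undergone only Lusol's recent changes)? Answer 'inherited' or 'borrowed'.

inherited

If inherited, *wohipiros would pass through all of Lusol's changes:
Lusol: *wohipiros
  wohipiros → wohifiros   [unconditioned shift]
  wohifiros → wohiferos   [pre-rhotic lowering]
  wohiferos (rule 3 does not apply)
  wohiferos (rule 4 does not apply)
  wohiferos (rule 5 does not apply)
  wohiferos → woheferos   [vowel merger]
  giving Lusol woheferos.
If borrowed from Orluric 'wohipiros' after the early changes, it would undergo only the recent ones:
  rule 4 (nasal place assimilation): no change (wohipiros)
  rule 5 (rhotacism): no change (wohipiros)
  rule 6 (vowel merger): wohipiros → woheperos
  ⇒ as a loan: woheperos
Lusol 'woheferos' matches the inherited outcome exactly, so it is an inherited cognate, not a loan.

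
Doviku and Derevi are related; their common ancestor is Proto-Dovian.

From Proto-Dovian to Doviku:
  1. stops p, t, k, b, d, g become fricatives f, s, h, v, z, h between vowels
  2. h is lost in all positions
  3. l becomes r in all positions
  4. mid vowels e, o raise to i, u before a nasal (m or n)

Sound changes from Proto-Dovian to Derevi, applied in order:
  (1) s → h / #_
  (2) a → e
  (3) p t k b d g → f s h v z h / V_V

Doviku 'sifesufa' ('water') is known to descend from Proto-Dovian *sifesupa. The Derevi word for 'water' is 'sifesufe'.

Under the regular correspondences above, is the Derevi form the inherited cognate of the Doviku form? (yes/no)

no

Derive the expected Derevi reflex of *sifesupa:
Derevi: start from *sifesupa.
  rule 1 (debuccalisation): sifesupa → hifesupa
  rule 2 (vowel merger): hifesupa → hifesupe
  rule 3 (intervocalic lenition): hifesupe → hifesufe
  ⇒ Derevi hifesufe
The regular Derevi reflex would be 'hifesufe', but the attested form is 'sifesufe'. The correspondence is irregular, so they are not cognates (the Derevi form has a different source).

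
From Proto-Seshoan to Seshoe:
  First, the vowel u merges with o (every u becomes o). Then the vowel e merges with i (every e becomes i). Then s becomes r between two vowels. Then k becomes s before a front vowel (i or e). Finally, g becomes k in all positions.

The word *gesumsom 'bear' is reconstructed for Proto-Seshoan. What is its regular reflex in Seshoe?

Seshoe: start from *gesumsom.
  rule 1 (vowel merger): gesumsom → gesomsom
  rule 2 (vowel merger): gesomsom → gisomsom
  rule 3 (rhotacism): gisomsom → giromsom
  rule 4: no change — giromsom
  rule 5 (unconditioned shift): giromsom → kiromsom
  ⇒ Seshoe kiromsom

kiromsom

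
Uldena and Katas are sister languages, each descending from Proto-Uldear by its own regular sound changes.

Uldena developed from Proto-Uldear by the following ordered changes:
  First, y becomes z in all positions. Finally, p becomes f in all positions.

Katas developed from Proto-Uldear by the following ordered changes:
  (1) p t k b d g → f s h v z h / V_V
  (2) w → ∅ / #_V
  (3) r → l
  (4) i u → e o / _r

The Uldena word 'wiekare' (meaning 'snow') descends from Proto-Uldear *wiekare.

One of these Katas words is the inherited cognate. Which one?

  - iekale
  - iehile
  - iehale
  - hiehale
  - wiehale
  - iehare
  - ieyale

Katas: *wiekare > wiehare > iehare > iehale  (by intervocalic lenition, glide loss, unconditioned shift)

iehale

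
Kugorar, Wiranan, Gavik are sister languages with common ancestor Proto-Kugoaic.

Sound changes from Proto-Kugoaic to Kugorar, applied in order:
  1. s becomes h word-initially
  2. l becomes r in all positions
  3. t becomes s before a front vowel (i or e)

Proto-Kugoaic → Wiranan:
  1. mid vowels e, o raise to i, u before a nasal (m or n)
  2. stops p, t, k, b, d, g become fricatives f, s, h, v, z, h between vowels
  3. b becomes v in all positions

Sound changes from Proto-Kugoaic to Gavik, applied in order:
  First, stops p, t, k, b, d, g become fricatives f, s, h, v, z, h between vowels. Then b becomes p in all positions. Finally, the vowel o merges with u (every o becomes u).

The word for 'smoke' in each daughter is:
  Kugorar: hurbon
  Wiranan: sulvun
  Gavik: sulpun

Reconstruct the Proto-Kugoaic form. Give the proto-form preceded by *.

Position 3: Kugorar has r, Wiranan has l, Gavik has l. Wiranan preserves l here (none of its changes turn any other segment into l), so the proto-segment is *l.
Position 4: Kugorar has b, Wiranan has v, Gavik has p. Kugorar preserves b here (none of its changes turn any other segment into b), so the proto-segment is *b.
Position 1: Kugorar has h, Wiranan has s, Gavik has s. Taking the neighbouring segments as reconstructed: Kugorar h could go back to *s or *h; Wiranan s can only go back to *s; Gavik s can only go back to *s — the one source consistent with every daughter is *s.
Verify the candidate proto-form against each daughter:
Kugorar: *sulbon
  sulbon → hulbon   [debuccalisation]
  hulbon → hurbon   [unconditioned shift]
  hurbon (rule 3 does not apply)
  giving Kugorar hurbon.
Wiranan: *sulbon > sulbun > sulvun  (by pre-nasal raising, unconditioned shift)
Gavik: *sulbon
  sulbon (rule 1 does not apply)
  sulbon → sulpon   [unconditioned shift]
  sulpon → sulpun   [vowel merger]
  giving Gavik sulpun.
No other proto-form is consistent with every reflex, so the reconstruction is *sulbon.

*sulbon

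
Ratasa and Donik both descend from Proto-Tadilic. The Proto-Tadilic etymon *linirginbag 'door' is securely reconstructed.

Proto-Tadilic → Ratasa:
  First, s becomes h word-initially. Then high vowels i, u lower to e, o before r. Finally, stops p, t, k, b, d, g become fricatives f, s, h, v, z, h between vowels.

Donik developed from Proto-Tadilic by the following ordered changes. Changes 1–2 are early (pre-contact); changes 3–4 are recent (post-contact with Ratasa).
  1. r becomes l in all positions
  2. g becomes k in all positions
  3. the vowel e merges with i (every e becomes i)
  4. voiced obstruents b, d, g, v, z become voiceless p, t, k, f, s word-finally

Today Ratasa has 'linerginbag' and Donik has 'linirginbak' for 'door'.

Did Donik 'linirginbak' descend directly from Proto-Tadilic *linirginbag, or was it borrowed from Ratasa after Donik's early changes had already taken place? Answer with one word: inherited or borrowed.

borrowed

If inherited, *linirginbag would pass through all of Donik's changes:
Donik: *linirginbag > linilginbag > linilkinbak  (by unconditioned shift, unconditioned shift)
If borrowed from Ratasa 'linerginbag' after the early changes, it would undergo only the recent ones:
  rule 3 (vowel merger): linerginbag → linirginbag
  rule 4 (final devoicing): linirginbag → linirginbak
  ⇒ as a loan: linirginbak
Donik 'linirginbak' matches the loan outcome 'linirginbak', not the inherited 'linilkinbak' — it skipped the early Donik changes, so it was borrowed from Ratasa.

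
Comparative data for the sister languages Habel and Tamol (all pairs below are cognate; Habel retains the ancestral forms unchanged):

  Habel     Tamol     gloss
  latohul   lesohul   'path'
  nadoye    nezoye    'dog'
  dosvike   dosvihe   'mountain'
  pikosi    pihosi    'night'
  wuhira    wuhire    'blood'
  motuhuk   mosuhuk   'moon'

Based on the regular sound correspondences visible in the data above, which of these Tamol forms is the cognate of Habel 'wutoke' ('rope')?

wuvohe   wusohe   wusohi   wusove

wusohe

latohul ~ lesohul — Habel t corresponds to Tamol s between vowels (before a back vowel).
dosvike ~ dosvihe — Habel k corresponds to Tamol h between vowels (before a front vowel).
Applying these to Habel 'wutoke':
  wutoke → wusoke   (t→s between vowels (before a back vowel))
  wusoke → wusohe   (k→h between vowels (before a front vowel))
So the Tamol cognate is 'wusohe'.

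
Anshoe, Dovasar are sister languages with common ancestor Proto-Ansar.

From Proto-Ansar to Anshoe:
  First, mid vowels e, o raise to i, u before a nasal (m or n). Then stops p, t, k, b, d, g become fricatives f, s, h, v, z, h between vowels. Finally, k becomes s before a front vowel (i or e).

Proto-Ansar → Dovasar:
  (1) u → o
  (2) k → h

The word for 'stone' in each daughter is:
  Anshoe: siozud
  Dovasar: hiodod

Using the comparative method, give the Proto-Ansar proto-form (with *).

Position 4: Anshoe has z, Dovasar has d. Dovasar preserves d here (none of its changes turn any other segment into d), so the proto-segment is *d.
Position 1: Anshoe has s, Dovasar has h. Taking the neighbouring segments as reconstructed: Anshoe s could go back to *k or *s; Dovasar h could go back to *k or *h — the one source consistent with every daughter is *k.
This points to *kiodud. Verify forward in each daughter:
Anshoe: *kiodud > kiozud > siozud  (by intervocalic lenition, palatalisation)
Dovasar: *kiodud
  kiodud → kiodod   [vowel merger]
  kiodod → hiodod   [unconditioned shift]
  giving Dovasar hiodod.
*kiodud is the unique common source.

*kiodud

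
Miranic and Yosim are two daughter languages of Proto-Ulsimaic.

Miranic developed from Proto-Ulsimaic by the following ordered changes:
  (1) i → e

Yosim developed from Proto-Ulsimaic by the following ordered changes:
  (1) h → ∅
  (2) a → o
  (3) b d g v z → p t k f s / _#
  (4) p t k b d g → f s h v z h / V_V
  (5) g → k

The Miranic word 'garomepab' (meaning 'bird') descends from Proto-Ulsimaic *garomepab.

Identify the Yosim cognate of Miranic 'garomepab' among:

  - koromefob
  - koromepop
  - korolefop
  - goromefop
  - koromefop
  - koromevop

koromefop

Yosim: *garomepab
  garomepab (rule 1 does not apply)
  garomepab → goromepob   [vowel merger]
  goromepob → goromepop   [final devoicing]
  goromepop → goromefop   [intervocalic lenition]
  goromefop → koromefop   [unconditioned shift]
  giving Yosim koromefop.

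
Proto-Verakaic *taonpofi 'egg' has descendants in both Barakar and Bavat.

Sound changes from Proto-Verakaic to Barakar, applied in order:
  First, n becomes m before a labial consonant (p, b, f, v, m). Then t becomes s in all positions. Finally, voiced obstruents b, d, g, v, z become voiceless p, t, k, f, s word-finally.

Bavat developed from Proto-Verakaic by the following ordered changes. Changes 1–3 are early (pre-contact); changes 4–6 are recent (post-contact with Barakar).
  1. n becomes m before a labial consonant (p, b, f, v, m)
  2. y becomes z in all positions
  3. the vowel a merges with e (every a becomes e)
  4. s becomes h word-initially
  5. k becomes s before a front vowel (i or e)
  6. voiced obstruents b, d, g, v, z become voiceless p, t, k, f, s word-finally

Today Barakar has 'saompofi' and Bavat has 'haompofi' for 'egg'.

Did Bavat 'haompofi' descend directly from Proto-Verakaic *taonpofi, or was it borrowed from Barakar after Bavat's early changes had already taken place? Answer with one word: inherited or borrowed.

borrowed

If inherited, *taonpofi would pass through all of Bavat's changes:
Bavat: start from *taonpofi.
  rule 1 (nasal place assimilation): taonpofi → taompofi
  rule 2: no change — taompofi
  rule 3 (vowel merger): taompofi → teompofi
  rule 4: no change — teompofi
  rule 5: no change — teompofi
  rule 6: no change — teompofi
  ⇒ Bavat teompofi
If borrowed from Barakar 'saompofi' after the early changes, it would undergo only the recent ones:
  rule 4 (debuccalisation): saompofi → haompofi
  rule 5 (palatalisation): no change (haompofi)
  rule 6 (final devoicing): no change (haompofi)
  ⇒ as a loan: haompofi
Bavat 'haompofi' matches the loan outcome 'haompofi', not the inherited 'teompofi' — it skipped the early Bavat changes, so it was borrowed from Barakar.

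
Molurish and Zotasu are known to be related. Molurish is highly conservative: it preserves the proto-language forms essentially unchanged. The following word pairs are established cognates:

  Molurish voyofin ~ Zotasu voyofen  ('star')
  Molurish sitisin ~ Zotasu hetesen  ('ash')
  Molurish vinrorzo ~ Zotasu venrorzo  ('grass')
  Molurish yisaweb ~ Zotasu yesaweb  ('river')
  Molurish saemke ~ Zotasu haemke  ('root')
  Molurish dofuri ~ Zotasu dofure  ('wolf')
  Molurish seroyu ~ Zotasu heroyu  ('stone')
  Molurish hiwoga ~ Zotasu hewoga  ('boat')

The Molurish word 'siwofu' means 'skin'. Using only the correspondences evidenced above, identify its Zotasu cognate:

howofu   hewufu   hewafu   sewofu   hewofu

hewofu

sitisin ~ hetesen — Molurish s corresponds to Zotasu h word-initially before a front vowel.
sitisin ~ hetesen, yisaweb ~ yesaweb — Molurish i corresponds to Zotasu e after a consonant, before a consonant other than r, m, n, p, b, f, v.
Applying these to Molurish 'siwofu':
  siwofu → hiwofu   (s→h word-initially before a front vowel)
  hiwofu → hewofu   (i→e after a consonant, before a consonant other than r, m, n, p, b, f, v)
So the Zotasu cognate is 'hewofu'.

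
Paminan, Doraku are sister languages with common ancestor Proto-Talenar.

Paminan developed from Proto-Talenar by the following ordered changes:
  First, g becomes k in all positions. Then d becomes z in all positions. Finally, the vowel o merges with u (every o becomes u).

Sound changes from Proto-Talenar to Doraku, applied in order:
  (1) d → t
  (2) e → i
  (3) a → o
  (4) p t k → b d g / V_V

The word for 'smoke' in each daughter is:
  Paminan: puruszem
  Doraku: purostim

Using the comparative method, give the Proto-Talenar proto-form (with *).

Position 6: Paminan has z, Doraku has t. Taking the neighbouring segments as reconstructed: Paminan z could go back to *d or *z; Doraku t could go back to *t or *d — the one source consistent with every daughter is *d.
Position 4: Paminan has u, Doraku has o. Taking the neighbouring segments as reconstructed: Paminan u could go back to *o or *u; Doraku o could go back to *a or *o — the one source consistent with every daughter is *o.
Verify the candidate proto-form against each daughter:
Paminan: *purosdem
  purosdem (rule 1 does not apply)
  purosdem → puroszem   [unconditioned shift]
  puroszem → puruszem   [vowel merger]
  giving Paminan puruszem.
Doraku: start from *purosdem.
  rule 1 (unconditioned shift): purosdem → purostem
  rule 2 (vowel merger): purostem → purostim
  rule 3: no change — purostim
  rule 4: no change — purostim
  ⇒ Doraku purostim
No other proto-form is consistent with every reflex, so the reconstruction is *purosdem.

*purosdem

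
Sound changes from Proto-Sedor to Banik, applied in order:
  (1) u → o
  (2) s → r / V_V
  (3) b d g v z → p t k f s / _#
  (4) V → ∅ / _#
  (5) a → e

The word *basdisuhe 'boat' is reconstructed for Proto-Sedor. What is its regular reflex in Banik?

Banik: *basdisuhe
  basdisuhe → basdisohe   [vowel merger]
  basdisohe → basdirohe   [rhotacism]
  basdirohe (rule 3 does not apply)
  basdirohe → basdiroh   [apocope]
  basdiroh → besdiroh   [vowel merger]
  giving Banik besdiroh.

besdiroh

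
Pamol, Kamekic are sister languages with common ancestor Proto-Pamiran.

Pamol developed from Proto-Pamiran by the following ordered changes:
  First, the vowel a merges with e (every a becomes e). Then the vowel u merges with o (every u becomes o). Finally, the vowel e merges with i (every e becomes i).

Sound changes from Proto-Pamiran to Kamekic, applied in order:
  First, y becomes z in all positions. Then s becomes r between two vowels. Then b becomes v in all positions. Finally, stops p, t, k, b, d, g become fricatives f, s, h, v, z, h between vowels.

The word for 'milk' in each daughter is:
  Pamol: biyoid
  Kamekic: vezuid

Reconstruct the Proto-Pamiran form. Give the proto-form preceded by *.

Position 3: Pamol has y, Kamekic has z. Pamol preserves y here (none of its changes turn any other segment into y), so the proto-segment is *y.
Position 2: Pamol has i, Kamekic has e. Kamekic preserves e here (none of its changes turn any other segment into e), so the proto-segment is *e.
Position 4: Pamol has o, Kamekic has u. Kamekic preserves u here (none of its changes turn any other segment into u), so the proto-segment is *u.
Verify the candidate proto-form against each daughter:
Pamol: *beyuid
  beyuid (rule 1 does not apply)
  beyuid → beyoid   [vowel merger]
  beyoid → biyoid   [vowel merger]
  giving Pamol biyoid.
Kamekic: *beyuid
  beyuid → bezuid   [unconditioned shift]
  bezuid (rule 2 does not apply)
  bezuid → vezuid   [unconditioned shift]
  vezuid (rule 4 does not apply)
  giving Kamekic vezuid.
*beyuid is the unique common source.

*beyuid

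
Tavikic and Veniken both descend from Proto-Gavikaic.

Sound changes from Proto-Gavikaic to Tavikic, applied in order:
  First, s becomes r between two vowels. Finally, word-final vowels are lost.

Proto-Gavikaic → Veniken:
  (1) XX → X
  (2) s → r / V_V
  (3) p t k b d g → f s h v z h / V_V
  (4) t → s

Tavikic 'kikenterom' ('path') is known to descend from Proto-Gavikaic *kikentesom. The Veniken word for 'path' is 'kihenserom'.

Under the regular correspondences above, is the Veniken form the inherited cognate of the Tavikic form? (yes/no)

Derive the expected Veniken reflex of *kikentesom:
Veniken: start from *kikentesom.
  rule 1: no change — kikentesom
  rule 2 (rhotacism): kikentesom → kikenterom
  rule 3 (intervocalic lenition): kikenterom → kihenterom
  rule 4 (unconditioned shift): kihenterom → kihenserom
  ⇒ Veniken kihenserom
Veniken 'kihenserom' matches the regular reflex exactly, so the pair is cognate.

yes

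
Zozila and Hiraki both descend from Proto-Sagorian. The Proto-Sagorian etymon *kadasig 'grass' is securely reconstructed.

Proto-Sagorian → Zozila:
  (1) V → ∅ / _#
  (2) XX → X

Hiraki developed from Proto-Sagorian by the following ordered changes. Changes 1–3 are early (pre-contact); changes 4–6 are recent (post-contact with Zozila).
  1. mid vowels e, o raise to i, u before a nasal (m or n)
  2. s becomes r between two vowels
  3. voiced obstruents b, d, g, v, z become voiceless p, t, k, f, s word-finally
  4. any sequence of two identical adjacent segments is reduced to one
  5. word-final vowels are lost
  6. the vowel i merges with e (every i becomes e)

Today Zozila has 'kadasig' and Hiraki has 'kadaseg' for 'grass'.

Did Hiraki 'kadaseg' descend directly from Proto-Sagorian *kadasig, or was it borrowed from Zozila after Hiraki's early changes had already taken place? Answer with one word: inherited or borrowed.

If inherited, *kadasig would pass through all of Hiraki's changes:
Hiraki: *kadasig > kadarig > kadarik > kadarek  (by rhotacism, final devoicing, vowel merger)
If borrowed from Zozila 'kadasig' after the early changes, it would undergo only the recent ones:
  rule 4 (degemination): no change (kadasig)
  rule 5 (apocope): no change (kadasig)
  rule 6 (vowel merger): kadasig → kadaseg
  ⇒ as a loan: kadaseg
Hiraki 'kadaseg' matches the loan outcome 'kadaseg', not the inherited 'kadarek' — it skipped the early Hiraki changes, so it was borrowed from Zozila.

borrowed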